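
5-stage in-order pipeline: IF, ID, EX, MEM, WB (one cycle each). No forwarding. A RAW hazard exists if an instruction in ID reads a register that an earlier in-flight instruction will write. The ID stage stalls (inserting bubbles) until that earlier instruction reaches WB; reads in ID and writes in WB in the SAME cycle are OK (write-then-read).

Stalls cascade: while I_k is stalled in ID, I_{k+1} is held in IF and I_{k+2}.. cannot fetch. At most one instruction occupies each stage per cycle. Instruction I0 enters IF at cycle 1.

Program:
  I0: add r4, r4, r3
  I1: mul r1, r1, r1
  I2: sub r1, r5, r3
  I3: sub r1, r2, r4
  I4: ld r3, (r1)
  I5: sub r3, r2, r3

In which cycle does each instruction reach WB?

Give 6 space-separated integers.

Answer: 5 6 7 8 11 14

Derivation:
I0 add r4 <- r4,r3: IF@1 ID@2 stall=0 (-) EX@3 MEM@4 WB@5
I1 mul r1 <- r1,r1: IF@2 ID@3 stall=0 (-) EX@4 MEM@5 WB@6
I2 sub r1 <- r5,r3: IF@3 ID@4 stall=0 (-) EX@5 MEM@6 WB@7
I3 sub r1 <- r2,r4: IF@4 ID@5 stall=0 (-) EX@6 MEM@7 WB@8
I4 ld r3 <- r1: IF@5 ID@6 stall=2 (RAW on I3.r1 (WB@8)) EX@9 MEM@10 WB@11
I5 sub r3 <- r2,r3: IF@6 ID@9 stall=2 (RAW on I4.r3 (WB@11)) EX@12 MEM@13 WB@14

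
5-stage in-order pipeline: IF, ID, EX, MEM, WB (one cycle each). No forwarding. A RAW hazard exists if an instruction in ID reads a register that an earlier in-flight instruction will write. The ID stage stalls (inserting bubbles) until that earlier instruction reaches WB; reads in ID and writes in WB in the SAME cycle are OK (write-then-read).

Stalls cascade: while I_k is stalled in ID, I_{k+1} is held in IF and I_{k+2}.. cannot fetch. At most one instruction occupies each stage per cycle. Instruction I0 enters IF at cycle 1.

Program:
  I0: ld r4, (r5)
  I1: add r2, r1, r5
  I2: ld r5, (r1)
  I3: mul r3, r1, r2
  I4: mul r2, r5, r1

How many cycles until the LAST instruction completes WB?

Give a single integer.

I0 ld r4 <- r5: IF@1 ID@2 stall=0 (-) EX@3 MEM@4 WB@5
I1 add r2 <- r1,r5: IF@2 ID@3 stall=0 (-) EX@4 MEM@5 WB@6
I2 ld r5 <- r1: IF@3 ID@4 stall=0 (-) EX@5 MEM@6 WB@7
I3 mul r3 <- r1,r2: IF@4 ID@5 stall=1 (RAW on I1.r2 (WB@6)) EX@7 MEM@8 WB@9
I4 mul r2 <- r5,r1: IF@5 ID@7 stall=0 (-) EX@8 MEM@9 WB@10

Answer: 10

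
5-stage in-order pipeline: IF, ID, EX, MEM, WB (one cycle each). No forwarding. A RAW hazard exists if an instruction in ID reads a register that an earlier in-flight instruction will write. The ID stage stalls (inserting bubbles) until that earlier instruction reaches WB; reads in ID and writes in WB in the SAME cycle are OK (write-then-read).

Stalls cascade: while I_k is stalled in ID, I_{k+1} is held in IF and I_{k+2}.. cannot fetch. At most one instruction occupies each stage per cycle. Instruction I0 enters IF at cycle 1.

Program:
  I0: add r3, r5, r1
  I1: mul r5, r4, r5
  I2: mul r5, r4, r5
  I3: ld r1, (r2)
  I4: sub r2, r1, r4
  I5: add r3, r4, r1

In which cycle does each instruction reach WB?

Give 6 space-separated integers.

Answer: 5 6 9 10 13 14

Derivation:
I0 add r3 <- r5,r1: IF@1 ID@2 stall=0 (-) EX@3 MEM@4 WB@5
I1 mul r5 <- r4,r5: IF@2 ID@3 stall=0 (-) EX@4 MEM@5 WB@6
I2 mul r5 <- r4,r5: IF@3 ID@4 stall=2 (RAW on I1.r5 (WB@6)) EX@7 MEM@8 WB@9
I3 ld r1 <- r2: IF@4 ID@7 stall=0 (-) EX@8 MEM@9 WB@10
I4 sub r2 <- r1,r4: IF@7 ID@8 stall=2 (RAW on I3.r1 (WB@10)) EX@11 MEM@12 WB@13
I5 add r3 <- r4,r1: IF@8 ID@11 stall=0 (-) EX@12 MEM@13 WB@14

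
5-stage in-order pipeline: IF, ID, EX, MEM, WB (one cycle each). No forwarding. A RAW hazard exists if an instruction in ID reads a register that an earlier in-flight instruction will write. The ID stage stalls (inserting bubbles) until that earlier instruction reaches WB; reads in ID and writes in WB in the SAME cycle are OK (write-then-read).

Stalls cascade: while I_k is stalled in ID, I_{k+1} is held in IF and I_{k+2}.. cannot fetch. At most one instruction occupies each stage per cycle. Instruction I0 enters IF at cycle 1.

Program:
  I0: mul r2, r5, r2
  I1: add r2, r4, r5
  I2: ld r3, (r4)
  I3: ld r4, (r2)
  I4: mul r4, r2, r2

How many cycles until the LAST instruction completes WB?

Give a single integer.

I0 mul r2 <- r5,r2: IF@1 ID@2 stall=0 (-) EX@3 MEM@4 WB@5
I1 add r2 <- r4,r5: IF@2 ID@3 stall=0 (-) EX@4 MEM@5 WB@6
I2 ld r3 <- r4: IF@3 ID@4 stall=0 (-) EX@5 MEM@6 WB@7
I3 ld r4 <- r2: IF@4 ID@5 stall=1 (RAW on I1.r2 (WB@6)) EX@7 MEM@8 WB@9
I4 mul r4 <- r2,r2: IF@5 ID@7 stall=0 (-) EX@8 MEM@9 WB@10

Answer: 10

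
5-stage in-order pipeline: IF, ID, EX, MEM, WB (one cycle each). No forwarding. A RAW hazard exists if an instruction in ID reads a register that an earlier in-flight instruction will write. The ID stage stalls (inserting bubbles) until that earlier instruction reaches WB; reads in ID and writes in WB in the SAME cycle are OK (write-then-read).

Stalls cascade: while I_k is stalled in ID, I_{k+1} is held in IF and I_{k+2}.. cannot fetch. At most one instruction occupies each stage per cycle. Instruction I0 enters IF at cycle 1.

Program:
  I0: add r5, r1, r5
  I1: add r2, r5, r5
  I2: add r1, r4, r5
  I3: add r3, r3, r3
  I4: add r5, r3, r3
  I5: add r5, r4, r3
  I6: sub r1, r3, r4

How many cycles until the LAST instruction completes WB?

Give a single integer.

I0 add r5 <- r1,r5: IF@1 ID@2 stall=0 (-) EX@3 MEM@4 WB@5
I1 add r2 <- r5,r5: IF@2 ID@3 stall=2 (RAW on I0.r5 (WB@5)) EX@6 MEM@7 WB@8
I2 add r1 <- r4,r5: IF@3 ID@6 stall=0 (-) EX@7 MEM@8 WB@9
I3 add r3 <- r3,r3: IF@6 ID@7 stall=0 (-) EX@8 MEM@9 WB@10
I4 add r5 <- r3,r3: IF@7 ID@8 stall=2 (RAW on I3.r3 (WB@10)) EX@11 MEM@12 WB@13
I5 add r5 <- r4,r3: IF@8 ID@11 stall=0 (-) EX@12 MEM@13 WB@14
I6 sub r1 <- r3,r4: IF@11 ID@12 stall=0 (-) EX@13 MEM@14 WB@15

Answer: 15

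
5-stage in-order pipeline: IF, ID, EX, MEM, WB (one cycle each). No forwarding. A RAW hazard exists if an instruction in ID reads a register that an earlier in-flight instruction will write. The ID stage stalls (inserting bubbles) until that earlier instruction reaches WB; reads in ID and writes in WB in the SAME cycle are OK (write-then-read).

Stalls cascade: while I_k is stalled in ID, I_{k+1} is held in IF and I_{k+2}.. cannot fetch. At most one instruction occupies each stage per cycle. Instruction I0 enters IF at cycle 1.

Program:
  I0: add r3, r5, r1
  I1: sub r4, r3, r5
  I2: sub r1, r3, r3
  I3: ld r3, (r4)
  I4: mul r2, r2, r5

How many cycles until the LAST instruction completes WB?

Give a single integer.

Answer: 12

Derivation:
I0 add r3 <- r5,r1: IF@1 ID@2 stall=0 (-) EX@3 MEM@4 WB@5
I1 sub r4 <- r3,r5: IF@2 ID@3 stall=2 (RAW on I0.r3 (WB@5)) EX@6 MEM@7 WB@8
I2 sub r1 <- r3,r3: IF@3 ID@6 stall=0 (-) EX@7 MEM@8 WB@9
I3 ld r3 <- r4: IF@6 ID@7 stall=1 (RAW on I1.r4 (WB@8)) EX@9 MEM@10 WB@11
I4 mul r2 <- r2,r5: IF@7 ID@9 stall=0 (-) EX@10 MEM@11 WB@12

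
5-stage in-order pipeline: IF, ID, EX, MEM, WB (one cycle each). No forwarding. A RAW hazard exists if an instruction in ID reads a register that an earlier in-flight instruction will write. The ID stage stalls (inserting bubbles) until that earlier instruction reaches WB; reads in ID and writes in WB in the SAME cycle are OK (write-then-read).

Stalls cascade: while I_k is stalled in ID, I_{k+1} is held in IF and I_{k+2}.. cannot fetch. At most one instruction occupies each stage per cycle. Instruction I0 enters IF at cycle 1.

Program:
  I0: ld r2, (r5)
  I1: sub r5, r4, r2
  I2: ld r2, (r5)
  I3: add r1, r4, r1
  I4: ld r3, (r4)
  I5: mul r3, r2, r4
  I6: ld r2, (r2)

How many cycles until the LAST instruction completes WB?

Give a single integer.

I0 ld r2 <- r5: IF@1 ID@2 stall=0 (-) EX@3 MEM@4 WB@5
I1 sub r5 <- r4,r2: IF@2 ID@3 stall=2 (RAW on I0.r2 (WB@5)) EX@6 MEM@7 WB@8
I2 ld r2 <- r5: IF@3 ID@6 stall=2 (RAW on I1.r5 (WB@8)) EX@9 MEM@10 WB@11
I3 add r1 <- r4,r1: IF@6 ID@9 stall=0 (-) EX@10 MEM@11 WB@12
I4 ld r3 <- r4: IF@9 ID@10 stall=0 (-) EX@11 MEM@12 WB@13
I5 mul r3 <- r2,r4: IF@10 ID@11 stall=0 (-) EX@12 MEM@13 WB@14
I6 ld r2 <- r2: IF@11 ID@12 stall=0 (-) EX@13 MEM@14 WB@15

Answer: 15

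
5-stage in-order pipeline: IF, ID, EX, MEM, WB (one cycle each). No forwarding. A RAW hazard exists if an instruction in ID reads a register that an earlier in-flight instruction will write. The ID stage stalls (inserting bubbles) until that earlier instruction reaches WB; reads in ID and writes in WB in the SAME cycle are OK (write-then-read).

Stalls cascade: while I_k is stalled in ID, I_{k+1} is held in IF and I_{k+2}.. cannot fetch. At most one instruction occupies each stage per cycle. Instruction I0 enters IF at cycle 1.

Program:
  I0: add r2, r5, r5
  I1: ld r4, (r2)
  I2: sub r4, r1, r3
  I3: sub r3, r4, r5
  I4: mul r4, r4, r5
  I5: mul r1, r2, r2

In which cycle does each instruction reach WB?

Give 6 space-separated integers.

I0 add r2 <- r5,r5: IF@1 ID@2 stall=0 (-) EX@3 MEM@4 WB@5
I1 ld r4 <- r2: IF@2 ID@3 stall=2 (RAW on I0.r2 (WB@5)) EX@6 MEM@7 WB@8
I2 sub r4 <- r1,r3: IF@3 ID@6 stall=0 (-) EX@7 MEM@8 WB@9
I3 sub r3 <- r4,r5: IF@6 ID@7 stall=2 (RAW on I2.r4 (WB@9)) EX@10 MEM@11 WB@12
I4 mul r4 <- r4,r5: IF@7 ID@10 stall=0 (-) EX@11 MEM@12 WB@13
I5 mul r1 <- r2,r2: IF@10 ID@11 stall=0 (-) EX@12 MEM@13 WB@14

Answer: 5 8 9 12 13 14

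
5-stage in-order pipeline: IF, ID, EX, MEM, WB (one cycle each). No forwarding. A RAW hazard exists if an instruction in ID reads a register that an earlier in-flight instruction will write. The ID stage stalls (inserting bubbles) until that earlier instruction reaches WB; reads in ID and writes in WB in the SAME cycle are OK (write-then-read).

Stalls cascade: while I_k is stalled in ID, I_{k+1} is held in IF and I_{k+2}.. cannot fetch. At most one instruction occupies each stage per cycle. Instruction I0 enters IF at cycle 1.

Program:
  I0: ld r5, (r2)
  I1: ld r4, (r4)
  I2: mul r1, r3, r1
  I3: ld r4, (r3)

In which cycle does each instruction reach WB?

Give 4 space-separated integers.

I0 ld r5 <- r2: IF@1 ID@2 stall=0 (-) EX@3 MEM@4 WB@5
I1 ld r4 <- r4: IF@2 ID@3 stall=0 (-) EX@4 MEM@5 WB@6
I2 mul r1 <- r3,r1: IF@3 ID@4 stall=0 (-) EX@5 MEM@6 WB@7
I3 ld r4 <- r3: IF@4 ID@5 stall=0 (-) EX@6 MEM@7 WB@8

Answer: 5 6 7 8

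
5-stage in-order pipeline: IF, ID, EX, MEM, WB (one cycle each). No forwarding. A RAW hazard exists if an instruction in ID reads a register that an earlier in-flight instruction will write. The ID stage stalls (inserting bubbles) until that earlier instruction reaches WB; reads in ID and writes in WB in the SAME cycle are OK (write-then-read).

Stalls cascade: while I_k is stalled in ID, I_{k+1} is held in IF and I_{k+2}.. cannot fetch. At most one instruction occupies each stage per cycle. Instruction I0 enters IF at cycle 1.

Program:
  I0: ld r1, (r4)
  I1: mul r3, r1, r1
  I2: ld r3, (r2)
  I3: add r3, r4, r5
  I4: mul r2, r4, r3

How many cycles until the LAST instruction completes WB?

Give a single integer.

I0 ld r1 <- r4: IF@1 ID@2 stall=0 (-) EX@3 MEM@4 WB@5
I1 mul r3 <- r1,r1: IF@2 ID@3 stall=2 (RAW on I0.r1 (WB@5)) EX@6 MEM@7 WB@8
I2 ld r3 <- r2: IF@3 ID@6 stall=0 (-) EX@7 MEM@8 WB@9
I3 add r3 <- r4,r5: IF@6 ID@7 stall=0 (-) EX@8 MEM@9 WB@10
I4 mul r2 <- r4,r3: IF@7 ID@8 stall=2 (RAW on I3.r3 (WB@10)) EX@11 MEM@12 WB@13

Answer: 13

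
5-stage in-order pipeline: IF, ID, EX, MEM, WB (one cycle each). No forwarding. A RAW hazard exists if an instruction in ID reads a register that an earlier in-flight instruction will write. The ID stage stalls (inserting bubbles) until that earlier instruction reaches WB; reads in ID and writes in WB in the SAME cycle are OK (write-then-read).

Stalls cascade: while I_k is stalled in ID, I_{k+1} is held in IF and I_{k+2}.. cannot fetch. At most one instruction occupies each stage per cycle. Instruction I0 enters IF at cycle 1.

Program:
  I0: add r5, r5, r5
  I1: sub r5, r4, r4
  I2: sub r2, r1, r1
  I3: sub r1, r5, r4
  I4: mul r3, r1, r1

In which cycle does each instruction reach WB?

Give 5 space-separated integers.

Answer: 5 6 7 9 12

Derivation:
I0 add r5 <- r5,r5: IF@1 ID@2 stall=0 (-) EX@3 MEM@4 WB@5
I1 sub r5 <- r4,r4: IF@2 ID@3 stall=0 (-) EX@4 MEM@5 WB@6
I2 sub r2 <- r1,r1: IF@3 ID@4 stall=0 (-) EX@5 MEM@6 WB@7
I3 sub r1 <- r5,r4: IF@4 ID@5 stall=1 (RAW on I1.r5 (WB@6)) EX@7 MEM@8 WB@9
I4 mul r3 <- r1,r1: IF@5 ID@7 stall=2 (RAW on I3.r1 (WB@9)) EX@10 MEM@11 WB@12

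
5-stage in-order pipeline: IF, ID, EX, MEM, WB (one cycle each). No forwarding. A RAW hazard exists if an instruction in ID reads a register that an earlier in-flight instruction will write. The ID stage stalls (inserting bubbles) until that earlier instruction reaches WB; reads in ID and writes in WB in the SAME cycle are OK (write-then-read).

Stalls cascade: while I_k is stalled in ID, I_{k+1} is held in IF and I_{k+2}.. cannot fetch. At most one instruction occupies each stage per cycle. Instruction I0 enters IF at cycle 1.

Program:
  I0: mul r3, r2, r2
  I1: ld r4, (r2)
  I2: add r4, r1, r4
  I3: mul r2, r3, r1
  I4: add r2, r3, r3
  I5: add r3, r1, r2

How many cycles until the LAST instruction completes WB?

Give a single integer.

Answer: 14

Derivation:
I0 mul r3 <- r2,r2: IF@1 ID@2 stall=0 (-) EX@3 MEM@4 WB@5
I1 ld r4 <- r2: IF@2 ID@3 stall=0 (-) EX@4 MEM@5 WB@6
I2 add r4 <- r1,r4: IF@3 ID@4 stall=2 (RAW on I1.r4 (WB@6)) EX@7 MEM@8 WB@9
I3 mul r2 <- r3,r1: IF@4 ID@7 stall=0 (-) EX@8 MEM@9 WB@10
I4 add r2 <- r3,r3: IF@7 ID@8 stall=0 (-) EX@9 MEM@10 WB@11
I5 add r3 <- r1,r2: IF@8 ID@9 stall=2 (RAW on I4.r2 (WB@11)) EX@12 MEM@13 WB@14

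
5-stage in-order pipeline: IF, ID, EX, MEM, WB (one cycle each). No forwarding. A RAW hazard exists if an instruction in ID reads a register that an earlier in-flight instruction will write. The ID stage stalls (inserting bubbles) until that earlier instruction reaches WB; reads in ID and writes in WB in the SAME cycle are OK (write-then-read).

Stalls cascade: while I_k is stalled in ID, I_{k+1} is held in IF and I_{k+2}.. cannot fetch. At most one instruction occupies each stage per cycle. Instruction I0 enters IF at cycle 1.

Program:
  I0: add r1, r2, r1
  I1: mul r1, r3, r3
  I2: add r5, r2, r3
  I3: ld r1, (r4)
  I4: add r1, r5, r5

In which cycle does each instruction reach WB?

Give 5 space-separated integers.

I0 add r1 <- r2,r1: IF@1 ID@2 stall=0 (-) EX@3 MEM@4 WB@5
I1 mul r1 <- r3,r3: IF@2 ID@3 stall=0 (-) EX@4 MEM@5 WB@6
I2 add r5 <- r2,r3: IF@3 ID@4 stall=0 (-) EX@5 MEM@6 WB@7
I3 ld r1 <- r4: IF@4 ID@5 stall=0 (-) EX@6 MEM@7 WB@8
I4 add r1 <- r5,r5: IF@5 ID@6 stall=1 (RAW on I2.r5 (WB@7)) EX@8 MEM@9 WB@10

Answer: 5 6 7 8 10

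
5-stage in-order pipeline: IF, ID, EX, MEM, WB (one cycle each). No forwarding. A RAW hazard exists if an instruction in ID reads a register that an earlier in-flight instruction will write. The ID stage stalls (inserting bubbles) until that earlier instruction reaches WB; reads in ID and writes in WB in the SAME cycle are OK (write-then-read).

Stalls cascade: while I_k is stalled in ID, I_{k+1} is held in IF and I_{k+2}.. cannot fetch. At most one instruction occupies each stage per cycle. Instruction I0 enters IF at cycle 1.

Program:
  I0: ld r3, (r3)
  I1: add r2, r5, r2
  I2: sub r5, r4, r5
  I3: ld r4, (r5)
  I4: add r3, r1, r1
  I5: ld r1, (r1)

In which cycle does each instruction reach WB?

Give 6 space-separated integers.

I0 ld r3 <- r3: IF@1 ID@2 stall=0 (-) EX@3 MEM@4 WB@5
I1 add r2 <- r5,r2: IF@2 ID@3 stall=0 (-) EX@4 MEM@5 WB@6
I2 sub r5 <- r4,r5: IF@3 ID@4 stall=0 (-) EX@5 MEM@6 WB@7
I3 ld r4 <- r5: IF@4 ID@5 stall=2 (RAW on I2.r5 (WB@7)) EX@8 MEM@9 WB@10
I4 add r3 <- r1,r1: IF@5 ID@8 stall=0 (-) EX@9 MEM@10 WB@11
I5 ld r1 <- r1: IF@8 ID@9 stall=0 (-) EX@10 MEM@11 WB@12

Answer: 5 6 7 10 11 12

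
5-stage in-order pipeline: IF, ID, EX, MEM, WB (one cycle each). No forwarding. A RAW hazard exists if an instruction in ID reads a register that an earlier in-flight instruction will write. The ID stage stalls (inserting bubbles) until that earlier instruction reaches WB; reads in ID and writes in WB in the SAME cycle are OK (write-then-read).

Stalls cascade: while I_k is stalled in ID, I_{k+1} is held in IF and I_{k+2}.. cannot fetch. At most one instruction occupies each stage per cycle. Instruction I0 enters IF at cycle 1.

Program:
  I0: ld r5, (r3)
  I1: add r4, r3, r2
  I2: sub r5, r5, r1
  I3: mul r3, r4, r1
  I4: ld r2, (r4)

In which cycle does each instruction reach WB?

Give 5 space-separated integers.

Answer: 5 6 8 9 10

Derivation:
I0 ld r5 <- r3: IF@1 ID@2 stall=0 (-) EX@3 MEM@4 WB@5
I1 add r4 <- r3,r2: IF@2 ID@3 stall=0 (-) EX@4 MEM@5 WB@6
I2 sub r5 <- r5,r1: IF@3 ID@4 stall=1 (RAW on I0.r5 (WB@5)) EX@6 MEM@7 WB@8
I3 mul r3 <- r4,r1: IF@4 ID@6 stall=0 (-) EX@7 MEM@8 WB@9
I4 ld r2 <- r4: IF@6 ID@7 stall=0 (-) EX@8 MEM@9 WB@10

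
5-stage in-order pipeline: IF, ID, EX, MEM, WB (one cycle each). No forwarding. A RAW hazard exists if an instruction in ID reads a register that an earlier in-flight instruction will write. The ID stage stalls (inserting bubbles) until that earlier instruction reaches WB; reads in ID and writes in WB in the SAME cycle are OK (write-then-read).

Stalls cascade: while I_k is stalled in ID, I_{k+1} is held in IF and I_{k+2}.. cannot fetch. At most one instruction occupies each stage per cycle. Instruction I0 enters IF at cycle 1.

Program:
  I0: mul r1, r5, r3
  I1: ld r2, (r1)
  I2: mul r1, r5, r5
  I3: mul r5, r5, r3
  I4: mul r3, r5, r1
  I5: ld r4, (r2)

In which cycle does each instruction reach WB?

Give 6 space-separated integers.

I0 mul r1 <- r5,r3: IF@1 ID@2 stall=0 (-) EX@3 MEM@4 WB@5
I1 ld r2 <- r1: IF@2 ID@3 stall=2 (RAW on I0.r1 (WB@5)) EX@6 MEM@7 WB@8
I2 mul r1 <- r5,r5: IF@3 ID@6 stall=0 (-) EX@7 MEM@8 WB@9
I3 mul r5 <- r5,r3: IF@6 ID@7 stall=0 (-) EX@8 MEM@9 WB@10
I4 mul r3 <- r5,r1: IF@7 ID@8 stall=2 (RAW on I3.r5 (WB@10)) EX@11 MEM@12 WB@13
I5 ld r4 <- r2: IF@8 ID@11 stall=0 (-) EX@12 MEM@13 WB@14

Answer: 5 8 9 10 13 14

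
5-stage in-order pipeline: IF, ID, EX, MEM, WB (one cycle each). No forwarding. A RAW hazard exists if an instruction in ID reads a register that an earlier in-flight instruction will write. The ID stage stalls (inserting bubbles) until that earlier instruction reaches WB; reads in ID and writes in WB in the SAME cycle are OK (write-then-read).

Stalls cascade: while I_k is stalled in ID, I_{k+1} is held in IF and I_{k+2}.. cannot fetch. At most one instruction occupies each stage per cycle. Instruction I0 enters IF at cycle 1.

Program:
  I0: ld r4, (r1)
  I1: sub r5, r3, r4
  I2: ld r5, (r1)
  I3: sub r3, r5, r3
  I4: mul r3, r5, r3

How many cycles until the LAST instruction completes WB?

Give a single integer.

Answer: 15

Derivation:
I0 ld r4 <- r1: IF@1 ID@2 stall=0 (-) EX@3 MEM@4 WB@5
I1 sub r5 <- r3,r4: IF@2 ID@3 stall=2 (RAW on I0.r4 (WB@5)) EX@6 MEM@7 WB@8
I2 ld r5 <- r1: IF@3 ID@6 stall=0 (-) EX@7 MEM@8 WB@9
I3 sub r3 <- r5,r3: IF@6 ID@7 stall=2 (RAW on I2.r5 (WB@9)) EX@10 MEM@11 WB@12
I4 mul r3 <- r5,r3: IF@7 ID@10 stall=2 (RAW on I3.r3 (WB@12)) EX@13 MEM@14 WB@15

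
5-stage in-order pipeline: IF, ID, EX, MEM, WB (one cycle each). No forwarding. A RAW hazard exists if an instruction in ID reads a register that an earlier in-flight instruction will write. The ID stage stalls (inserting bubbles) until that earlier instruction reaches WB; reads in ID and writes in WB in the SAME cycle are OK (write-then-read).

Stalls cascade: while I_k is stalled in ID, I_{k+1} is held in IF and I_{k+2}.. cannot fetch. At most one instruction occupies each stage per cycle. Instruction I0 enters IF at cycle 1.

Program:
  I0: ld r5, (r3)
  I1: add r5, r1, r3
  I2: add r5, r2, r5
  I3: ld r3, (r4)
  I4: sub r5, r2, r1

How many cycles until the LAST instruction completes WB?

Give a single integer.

Answer: 11

Derivation:
I0 ld r5 <- r3: IF@1 ID@2 stall=0 (-) EX@3 MEM@4 WB@5
I1 add r5 <- r1,r3: IF@2 ID@3 stall=0 (-) EX@4 MEM@5 WB@6
I2 add r5 <- r2,r5: IF@3 ID@4 stall=2 (RAW on I1.r5 (WB@6)) EX@7 MEM@8 WB@9
I3 ld r3 <- r4: IF@4 ID@7 stall=0 (-) EX@8 MEM@9 WB@10
I4 sub r5 <- r2,r1: IF@7 ID@8 stall=0 (-) EX@9 MEM@10 WB@11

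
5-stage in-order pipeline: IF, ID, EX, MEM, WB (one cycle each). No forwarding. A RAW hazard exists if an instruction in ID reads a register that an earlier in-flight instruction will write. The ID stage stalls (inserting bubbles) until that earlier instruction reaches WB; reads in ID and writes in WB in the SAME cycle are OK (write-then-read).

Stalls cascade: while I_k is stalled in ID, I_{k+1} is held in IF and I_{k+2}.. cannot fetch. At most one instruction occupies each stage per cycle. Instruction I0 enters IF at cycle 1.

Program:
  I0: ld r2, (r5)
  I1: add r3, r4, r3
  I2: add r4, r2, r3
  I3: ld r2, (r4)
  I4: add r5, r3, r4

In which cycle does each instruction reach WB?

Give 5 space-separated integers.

I0 ld r2 <- r5: IF@1 ID@2 stall=0 (-) EX@3 MEM@4 WB@5
I1 add r3 <- r4,r3: IF@2 ID@3 stall=0 (-) EX@4 MEM@5 WB@6
I2 add r4 <- r2,r3: IF@3 ID@4 stall=2 (RAW on I1.r3 (WB@6)) EX@7 MEM@8 WB@9
I3 ld r2 <- r4: IF@4 ID@7 stall=2 (RAW on I2.r4 (WB@9)) EX@10 MEM@11 WB@12
I4 add r5 <- r3,r4: IF@7 ID@10 stall=0 (-) EX@11 MEM@12 WB@13

Answer: 5 6 9 12 13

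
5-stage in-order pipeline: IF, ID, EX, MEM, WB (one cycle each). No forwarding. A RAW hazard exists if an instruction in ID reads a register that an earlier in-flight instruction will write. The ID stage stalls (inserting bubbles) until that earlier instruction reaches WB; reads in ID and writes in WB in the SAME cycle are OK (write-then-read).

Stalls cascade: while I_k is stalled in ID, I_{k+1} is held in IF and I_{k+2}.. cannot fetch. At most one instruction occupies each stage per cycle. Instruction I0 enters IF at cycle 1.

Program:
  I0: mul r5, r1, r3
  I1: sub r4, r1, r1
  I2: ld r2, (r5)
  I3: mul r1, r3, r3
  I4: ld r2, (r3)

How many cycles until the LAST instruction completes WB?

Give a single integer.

Answer: 10

Derivation:
I0 mul r5 <- r1,r3: IF@1 ID@2 stall=0 (-) EX@3 MEM@4 WB@5
I1 sub r4 <- r1,r1: IF@2 ID@3 stall=0 (-) EX@4 MEM@5 WB@6
I2 ld r2 <- r5: IF@3 ID@4 stall=1 (RAW on I0.r5 (WB@5)) EX@6 MEM@7 WB@8
I3 mul r1 <- r3,r3: IF@4 ID@6 stall=0 (-) EX@7 MEM@8 WB@9
I4 ld r2 <- r3: IF@6 ID@7 stall=0 (-) EX@8 MEM@9 WB@10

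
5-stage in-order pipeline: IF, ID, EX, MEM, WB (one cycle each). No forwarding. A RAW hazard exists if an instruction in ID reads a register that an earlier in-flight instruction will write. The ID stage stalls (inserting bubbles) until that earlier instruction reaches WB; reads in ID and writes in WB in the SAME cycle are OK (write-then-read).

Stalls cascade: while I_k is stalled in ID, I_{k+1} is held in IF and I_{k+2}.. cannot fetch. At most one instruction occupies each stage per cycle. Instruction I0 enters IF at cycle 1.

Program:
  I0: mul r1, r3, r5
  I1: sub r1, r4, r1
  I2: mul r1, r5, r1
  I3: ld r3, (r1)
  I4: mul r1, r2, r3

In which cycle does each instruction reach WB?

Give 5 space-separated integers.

I0 mul r1 <- r3,r5: IF@1 ID@2 stall=0 (-) EX@3 MEM@4 WB@5
I1 sub r1 <- r4,r1: IF@2 ID@3 stall=2 (RAW on I0.r1 (WB@5)) EX@6 MEM@7 WB@8
I2 mul r1 <- r5,r1: IF@3 ID@6 stall=2 (RAW on I1.r1 (WB@8)) EX@9 MEM@10 WB@11
I3 ld r3 <- r1: IF@6 ID@9 stall=2 (RAW on I2.r1 (WB@11)) EX@12 MEM@13 WB@14
I4 mul r1 <- r2,r3: IF@9 ID@12 stall=2 (RAW on I3.r3 (WB@14)) EX@15 MEM@16 WB@17

Answer: 5 8 11 14 17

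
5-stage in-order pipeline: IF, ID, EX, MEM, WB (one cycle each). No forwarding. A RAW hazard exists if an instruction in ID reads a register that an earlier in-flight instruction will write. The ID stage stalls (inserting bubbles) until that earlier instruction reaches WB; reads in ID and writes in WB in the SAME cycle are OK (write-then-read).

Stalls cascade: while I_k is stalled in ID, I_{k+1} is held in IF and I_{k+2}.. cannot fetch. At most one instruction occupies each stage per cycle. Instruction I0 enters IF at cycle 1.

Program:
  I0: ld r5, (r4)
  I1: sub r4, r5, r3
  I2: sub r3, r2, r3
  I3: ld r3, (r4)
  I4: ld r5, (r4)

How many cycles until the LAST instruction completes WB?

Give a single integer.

Answer: 12

Derivation:
I0 ld r5 <- r4: IF@1 ID@2 stall=0 (-) EX@3 MEM@4 WB@5
I1 sub r4 <- r5,r3: IF@2 ID@3 stall=2 (RAW on I0.r5 (WB@5)) EX@6 MEM@7 WB@8
I2 sub r3 <- r2,r3: IF@3 ID@6 stall=0 (-) EX@7 MEM@8 WB@9
I3 ld r3 <- r4: IF@6 ID@7 stall=1 (RAW on I1.r4 (WB@8)) EX@9 MEM@10 WB@11
I4 ld r5 <- r4: IF@7 ID@9 stall=0 (-) EX@10 MEM@11 WB@12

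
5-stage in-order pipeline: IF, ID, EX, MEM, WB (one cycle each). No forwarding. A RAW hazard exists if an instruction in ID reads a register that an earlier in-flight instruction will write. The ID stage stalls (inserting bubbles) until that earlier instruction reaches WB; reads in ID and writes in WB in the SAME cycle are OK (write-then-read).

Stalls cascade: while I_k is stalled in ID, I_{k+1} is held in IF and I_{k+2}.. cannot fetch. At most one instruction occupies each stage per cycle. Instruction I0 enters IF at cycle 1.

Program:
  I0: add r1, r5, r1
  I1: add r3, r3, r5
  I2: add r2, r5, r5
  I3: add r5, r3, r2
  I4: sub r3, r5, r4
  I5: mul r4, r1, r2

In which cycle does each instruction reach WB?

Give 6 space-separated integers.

I0 add r1 <- r5,r1: IF@1 ID@2 stall=0 (-) EX@3 MEM@4 WB@5
I1 add r3 <- r3,r5: IF@2 ID@3 stall=0 (-) EX@4 MEM@5 WB@6
I2 add r2 <- r5,r5: IF@3 ID@4 stall=0 (-) EX@5 MEM@6 WB@7
I3 add r5 <- r3,r2: IF@4 ID@5 stall=2 (RAW on I2.r2 (WB@7)) EX@8 MEM@9 WB@10
I4 sub r3 <- r5,r4: IF@5 ID@8 stall=2 (RAW on I3.r5 (WB@10)) EX@11 MEM@12 WB@13
I5 mul r4 <- r1,r2: IF@8 ID@11 stall=0 (-) EX@12 MEM@13 WB@14

Answer: 5 6 7 10 13 14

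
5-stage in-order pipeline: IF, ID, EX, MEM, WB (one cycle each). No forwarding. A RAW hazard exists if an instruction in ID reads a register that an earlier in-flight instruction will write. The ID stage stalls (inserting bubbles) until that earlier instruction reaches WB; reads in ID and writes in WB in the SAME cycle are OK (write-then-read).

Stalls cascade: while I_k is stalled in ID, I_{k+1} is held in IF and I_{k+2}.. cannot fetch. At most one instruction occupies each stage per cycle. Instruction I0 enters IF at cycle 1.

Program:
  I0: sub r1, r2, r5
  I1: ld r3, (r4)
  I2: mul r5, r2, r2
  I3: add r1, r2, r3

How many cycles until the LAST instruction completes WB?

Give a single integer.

I0 sub r1 <- r2,r5: IF@1 ID@2 stall=0 (-) EX@3 MEM@4 WB@5
I1 ld r3 <- r4: IF@2 ID@3 stall=0 (-) EX@4 MEM@5 WB@6
I2 mul r5 <- r2,r2: IF@3 ID@4 stall=0 (-) EX@5 MEM@6 WB@7
I3 add r1 <- r2,r3: IF@4 ID@5 stall=1 (RAW on I1.r3 (WB@6)) EX@7 MEM@8 WB@9

Answer: 9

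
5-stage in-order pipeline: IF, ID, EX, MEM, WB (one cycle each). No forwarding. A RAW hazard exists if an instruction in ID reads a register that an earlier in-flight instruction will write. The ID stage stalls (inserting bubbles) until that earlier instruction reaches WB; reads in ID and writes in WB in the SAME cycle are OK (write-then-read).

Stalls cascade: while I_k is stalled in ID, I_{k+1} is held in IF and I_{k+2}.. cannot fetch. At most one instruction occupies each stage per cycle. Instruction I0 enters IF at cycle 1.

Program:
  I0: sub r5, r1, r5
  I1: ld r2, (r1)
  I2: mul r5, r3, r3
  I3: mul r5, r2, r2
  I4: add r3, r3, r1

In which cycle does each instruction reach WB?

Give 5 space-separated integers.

Answer: 5 6 7 9 10

Derivation:
I0 sub r5 <- r1,r5: IF@1 ID@2 stall=0 (-) EX@3 MEM@4 WB@5
I1 ld r2 <- r1: IF@2 ID@3 stall=0 (-) EX@4 MEM@5 WB@6
I2 mul r5 <- r3,r3: IF@3 ID@4 stall=0 (-) EX@5 MEM@6 WB@7
I3 mul r5 <- r2,r2: IF@4 ID@5 stall=1 (RAW on I1.r2 (WB@6)) EX@7 MEM@8 WB@9
I4 add r3 <- r3,r1: IF@5 ID@7 stall=0 (-) EX@8 MEM@9 WB@10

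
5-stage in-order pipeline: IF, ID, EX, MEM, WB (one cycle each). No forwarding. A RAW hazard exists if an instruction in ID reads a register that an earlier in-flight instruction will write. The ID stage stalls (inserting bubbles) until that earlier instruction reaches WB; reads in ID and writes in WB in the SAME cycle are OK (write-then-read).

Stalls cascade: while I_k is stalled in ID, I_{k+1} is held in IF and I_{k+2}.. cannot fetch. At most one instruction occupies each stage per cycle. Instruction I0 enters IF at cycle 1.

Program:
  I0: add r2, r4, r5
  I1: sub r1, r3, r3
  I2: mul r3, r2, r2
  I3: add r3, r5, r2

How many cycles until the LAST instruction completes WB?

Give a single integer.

Answer: 9

Derivation:
I0 add r2 <- r4,r5: IF@1 ID@2 stall=0 (-) EX@3 MEM@4 WB@5
I1 sub r1 <- r3,r3: IF@2 ID@3 stall=0 (-) EX@4 MEM@5 WB@6
I2 mul r3 <- r2,r2: IF@3 ID@4 stall=1 (RAW on I0.r2 (WB@5)) EX@6 MEM@7 WB@8
I3 add r3 <- r5,r2: IF@4 ID@6 stall=0 (-) EX@7 MEM@8 WB@9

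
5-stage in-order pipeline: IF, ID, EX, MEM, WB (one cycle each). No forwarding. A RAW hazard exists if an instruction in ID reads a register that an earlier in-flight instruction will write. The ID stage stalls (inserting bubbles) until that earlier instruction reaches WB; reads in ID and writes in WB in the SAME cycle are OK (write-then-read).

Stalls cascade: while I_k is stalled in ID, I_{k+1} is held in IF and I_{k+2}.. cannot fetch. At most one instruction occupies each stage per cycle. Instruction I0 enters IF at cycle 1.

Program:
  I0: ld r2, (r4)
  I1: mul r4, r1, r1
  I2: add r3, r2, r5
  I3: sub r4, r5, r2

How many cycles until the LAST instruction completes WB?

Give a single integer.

I0 ld r2 <- r4: IF@1 ID@2 stall=0 (-) EX@3 MEM@4 WB@5
I1 mul r4 <- r1,r1: IF@2 ID@3 stall=0 (-) EX@4 MEM@5 WB@6
I2 add r3 <- r2,r5: IF@3 ID@4 stall=1 (RAW on I0.r2 (WB@5)) EX@6 MEM@7 WB@8
I3 sub r4 <- r5,r2: IF@4 ID@6 stall=0 (-) EX@7 MEM@8 WB@9

Answer: 9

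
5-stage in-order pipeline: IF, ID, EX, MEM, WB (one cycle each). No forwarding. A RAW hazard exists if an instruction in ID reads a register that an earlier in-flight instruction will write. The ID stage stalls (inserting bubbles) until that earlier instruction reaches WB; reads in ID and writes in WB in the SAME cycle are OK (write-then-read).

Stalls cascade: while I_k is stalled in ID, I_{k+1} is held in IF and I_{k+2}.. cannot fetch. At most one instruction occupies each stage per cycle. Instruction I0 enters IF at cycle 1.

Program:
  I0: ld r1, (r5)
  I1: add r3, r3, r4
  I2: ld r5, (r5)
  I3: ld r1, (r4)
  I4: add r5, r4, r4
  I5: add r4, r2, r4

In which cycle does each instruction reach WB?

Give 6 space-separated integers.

Answer: 5 6 7 8 9 10

Derivation:
I0 ld r1 <- r5: IF@1 ID@2 stall=0 (-) EX@3 MEM@4 WB@5
I1 add r3 <- r3,r4: IF@2 ID@3 stall=0 (-) EX@4 MEM@5 WB@6
I2 ld r5 <- r5: IF@3 ID@4 stall=0 (-) EX@5 MEM@6 WB@7
I3 ld r1 <- r4: IF@4 ID@5 stall=0 (-) EX@6 MEM@7 WB@8
I4 add r5 <- r4,r4: IF@5 ID@6 stall=0 (-) EX@7 MEM@8 WB@9
I5 add r4 <- r2,r4: IF@6 ID@7 stall=0 (-) EX@8 MEM@9 WB@10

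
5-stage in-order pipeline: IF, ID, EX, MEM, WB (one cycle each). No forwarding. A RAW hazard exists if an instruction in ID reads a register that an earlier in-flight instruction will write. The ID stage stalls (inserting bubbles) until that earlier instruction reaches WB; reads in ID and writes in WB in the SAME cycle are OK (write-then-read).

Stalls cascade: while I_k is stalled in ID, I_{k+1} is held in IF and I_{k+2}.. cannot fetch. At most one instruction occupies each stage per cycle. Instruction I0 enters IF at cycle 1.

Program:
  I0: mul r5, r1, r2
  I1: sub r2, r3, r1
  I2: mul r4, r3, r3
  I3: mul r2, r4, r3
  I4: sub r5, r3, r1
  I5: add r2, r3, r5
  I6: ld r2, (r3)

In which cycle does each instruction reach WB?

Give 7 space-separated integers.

I0 mul r5 <- r1,r2: IF@1 ID@2 stall=0 (-) EX@3 MEM@4 WB@5
I1 sub r2 <- r3,r1: IF@2 ID@3 stall=0 (-) EX@4 MEM@5 WB@6
I2 mul r4 <- r3,r3: IF@3 ID@4 stall=0 (-) EX@5 MEM@6 WB@7
I3 mul r2 <- r4,r3: IF@4 ID@5 stall=2 (RAW on I2.r4 (WB@7)) EX@8 MEM@9 WB@10
I4 sub r5 <- r3,r1: IF@5 ID@8 stall=0 (-) EX@9 MEM@10 WB@11
I5 add r2 <- r3,r5: IF@8 ID@9 stall=2 (RAW on I4.r5 (WB@11)) EX@12 MEM@13 WB@14
I6 ld r2 <- r3: IF@9 ID@12 stall=0 (-) EX@13 MEM@14 WB@15

Answer: 5 6 7 10 11 14 15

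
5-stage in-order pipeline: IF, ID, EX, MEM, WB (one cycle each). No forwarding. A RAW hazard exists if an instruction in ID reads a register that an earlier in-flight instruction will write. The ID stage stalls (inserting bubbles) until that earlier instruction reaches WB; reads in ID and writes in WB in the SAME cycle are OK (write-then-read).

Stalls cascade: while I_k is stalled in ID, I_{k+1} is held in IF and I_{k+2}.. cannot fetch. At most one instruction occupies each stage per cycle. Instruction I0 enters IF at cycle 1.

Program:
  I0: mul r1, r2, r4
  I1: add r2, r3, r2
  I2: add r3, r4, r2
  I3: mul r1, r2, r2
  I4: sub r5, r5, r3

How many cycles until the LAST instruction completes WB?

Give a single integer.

I0 mul r1 <- r2,r4: IF@1 ID@2 stall=0 (-) EX@3 MEM@4 WB@5
I1 add r2 <- r3,r2: IF@2 ID@3 stall=0 (-) EX@4 MEM@5 WB@6
I2 add r3 <- r4,r2: IF@3 ID@4 stall=2 (RAW on I1.r2 (WB@6)) EX@7 MEM@8 WB@9
I3 mul r1 <- r2,r2: IF@4 ID@7 stall=0 (-) EX@8 MEM@9 WB@10
I4 sub r5 <- r5,r3: IF@7 ID@8 stall=1 (RAW on I2.r3 (WB@9)) EX@10 MEM@11 WB@12

Answer: 12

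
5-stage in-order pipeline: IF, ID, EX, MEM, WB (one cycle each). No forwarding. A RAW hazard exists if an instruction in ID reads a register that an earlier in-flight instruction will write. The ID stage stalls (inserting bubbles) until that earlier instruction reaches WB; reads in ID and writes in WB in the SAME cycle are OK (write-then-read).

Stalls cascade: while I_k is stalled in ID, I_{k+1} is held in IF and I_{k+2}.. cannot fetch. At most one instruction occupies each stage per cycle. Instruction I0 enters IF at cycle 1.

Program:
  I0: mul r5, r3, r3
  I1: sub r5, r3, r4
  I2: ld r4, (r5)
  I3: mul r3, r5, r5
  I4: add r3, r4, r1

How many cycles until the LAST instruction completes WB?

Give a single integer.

I0 mul r5 <- r3,r3: IF@1 ID@2 stall=0 (-) EX@3 MEM@4 WB@5
I1 sub r5 <- r3,r4: IF@2 ID@3 stall=0 (-) EX@4 MEM@5 WB@6
I2 ld r4 <- r5: IF@3 ID@4 stall=2 (RAW on I1.r5 (WB@6)) EX@7 MEM@8 WB@9
I3 mul r3 <- r5,r5: IF@4 ID@7 stall=0 (-) EX@8 MEM@9 WB@10
I4 add r3 <- r4,r1: IF@7 ID@8 stall=1 (RAW on I2.r4 (WB@9)) EX@10 MEM@11 WB@12

Answer: 12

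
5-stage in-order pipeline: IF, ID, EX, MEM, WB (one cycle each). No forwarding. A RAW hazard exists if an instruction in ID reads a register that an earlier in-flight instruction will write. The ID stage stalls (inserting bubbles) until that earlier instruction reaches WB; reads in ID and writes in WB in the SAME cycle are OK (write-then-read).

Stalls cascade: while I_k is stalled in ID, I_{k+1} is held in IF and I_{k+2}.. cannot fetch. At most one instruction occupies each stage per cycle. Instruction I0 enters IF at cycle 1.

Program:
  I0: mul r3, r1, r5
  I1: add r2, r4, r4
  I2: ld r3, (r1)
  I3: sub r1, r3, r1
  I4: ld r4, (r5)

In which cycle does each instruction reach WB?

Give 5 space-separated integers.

Answer: 5 6 7 10 11

Derivation:
I0 mul r3 <- r1,r5: IF@1 ID@2 stall=0 (-) EX@3 MEM@4 WB@5
I1 add r2 <- r4,r4: IF@2 ID@3 stall=0 (-) EX@4 MEM@5 WB@6
I2 ld r3 <- r1: IF@3 ID@4 stall=0 (-) EX@5 MEM@6 WB@7
I3 sub r1 <- r3,r1: IF@4 ID@5 stall=2 (RAW on I2.r3 (WB@7)) EX@8 MEM@9 WB@10
I4 ld r4 <- r5: IF@5 ID@8 stall=0 (-) EX@9 MEM@10 WB@11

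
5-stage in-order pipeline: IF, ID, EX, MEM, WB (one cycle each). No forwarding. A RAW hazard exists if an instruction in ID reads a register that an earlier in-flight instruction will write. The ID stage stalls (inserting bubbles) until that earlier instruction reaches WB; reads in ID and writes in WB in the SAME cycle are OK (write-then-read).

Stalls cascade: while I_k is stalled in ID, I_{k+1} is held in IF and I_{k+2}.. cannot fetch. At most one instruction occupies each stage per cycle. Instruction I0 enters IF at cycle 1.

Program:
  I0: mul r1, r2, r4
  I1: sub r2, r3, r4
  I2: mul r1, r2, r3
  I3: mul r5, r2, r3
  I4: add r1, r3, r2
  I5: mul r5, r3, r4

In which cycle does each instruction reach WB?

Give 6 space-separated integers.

I0 mul r1 <- r2,r4: IF@1 ID@2 stall=0 (-) EX@3 MEM@4 WB@5
I1 sub r2 <- r3,r4: IF@2 ID@3 stall=0 (-) EX@4 MEM@5 WB@6
I2 mul r1 <- r2,r3: IF@3 ID@4 stall=2 (RAW on I1.r2 (WB@6)) EX@7 MEM@8 WB@9
I3 mul r5 <- r2,r3: IF@4 ID@7 stall=0 (-) EX@8 MEM@9 WB@10
I4 add r1 <- r3,r2: IF@7 ID@8 stall=0 (-) EX@9 MEM@10 WB@11
I5 mul r5 <- r3,r4: IF@8 ID@9 stall=0 (-) EX@10 MEM@11 WB@12

Answer: 5 6 9 10 11 12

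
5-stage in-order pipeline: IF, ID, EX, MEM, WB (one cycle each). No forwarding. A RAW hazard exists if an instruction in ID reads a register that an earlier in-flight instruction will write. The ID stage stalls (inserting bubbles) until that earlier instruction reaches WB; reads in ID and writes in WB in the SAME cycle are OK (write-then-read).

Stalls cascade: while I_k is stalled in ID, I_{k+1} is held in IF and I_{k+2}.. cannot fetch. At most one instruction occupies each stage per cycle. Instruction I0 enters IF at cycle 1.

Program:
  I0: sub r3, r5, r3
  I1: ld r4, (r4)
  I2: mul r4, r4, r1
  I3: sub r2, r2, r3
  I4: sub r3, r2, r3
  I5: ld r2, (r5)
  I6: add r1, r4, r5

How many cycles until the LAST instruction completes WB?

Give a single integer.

I0 sub r3 <- r5,r3: IF@1 ID@2 stall=0 (-) EX@3 MEM@4 WB@5
I1 ld r4 <- r4: IF@2 ID@3 stall=0 (-) EX@4 MEM@5 WB@6
I2 mul r4 <- r4,r1: IF@3 ID@4 stall=2 (RAW on I1.r4 (WB@6)) EX@7 MEM@8 WB@9
I3 sub r2 <- r2,r3: IF@4 ID@7 stall=0 (-) EX@8 MEM@9 WB@10
I4 sub r3 <- r2,r3: IF@7 ID@8 stall=2 (RAW on I3.r2 (WB@10)) EX@11 MEM@12 WB@13
I5 ld r2 <- r5: IF@8 ID@11 stall=0 (-) EX@12 MEM@13 WB@14
I6 add r1 <- r4,r5: IF@11 ID@12 stall=0 (-) EX@13 MEM@14 WB@15

Answer: 15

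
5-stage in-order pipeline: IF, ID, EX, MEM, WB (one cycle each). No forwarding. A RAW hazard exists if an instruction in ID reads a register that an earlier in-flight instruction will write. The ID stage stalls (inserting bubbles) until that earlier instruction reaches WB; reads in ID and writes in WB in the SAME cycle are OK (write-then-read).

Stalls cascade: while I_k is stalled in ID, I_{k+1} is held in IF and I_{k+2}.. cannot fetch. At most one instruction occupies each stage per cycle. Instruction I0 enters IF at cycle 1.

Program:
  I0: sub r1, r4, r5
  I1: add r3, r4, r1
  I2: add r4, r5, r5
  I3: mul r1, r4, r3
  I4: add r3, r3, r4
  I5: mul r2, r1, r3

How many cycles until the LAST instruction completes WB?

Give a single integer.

Answer: 16

Derivation:
I0 sub r1 <- r4,r5: IF@1 ID@2 stall=0 (-) EX@3 MEM@4 WB@5
I1 add r3 <- r4,r1: IF@2 ID@3 stall=2 (RAW on I0.r1 (WB@5)) EX@6 MEM@7 WB@8
I2 add r4 <- r5,r5: IF@3 ID@6 stall=0 (-) EX@7 MEM@8 WB@9
I3 mul r1 <- r4,r3: IF@6 ID@7 stall=2 (RAW on I2.r4 (WB@9)) EX@10 MEM@11 WB@12
I4 add r3 <- r3,r4: IF@7 ID@10 stall=0 (-) EX@11 MEM@12 WB@13
I5 mul r2 <- r1,r3: IF@10 ID@11 stall=2 (RAW on I4.r3 (WB@13)) EX@14 MEM@15 WB@16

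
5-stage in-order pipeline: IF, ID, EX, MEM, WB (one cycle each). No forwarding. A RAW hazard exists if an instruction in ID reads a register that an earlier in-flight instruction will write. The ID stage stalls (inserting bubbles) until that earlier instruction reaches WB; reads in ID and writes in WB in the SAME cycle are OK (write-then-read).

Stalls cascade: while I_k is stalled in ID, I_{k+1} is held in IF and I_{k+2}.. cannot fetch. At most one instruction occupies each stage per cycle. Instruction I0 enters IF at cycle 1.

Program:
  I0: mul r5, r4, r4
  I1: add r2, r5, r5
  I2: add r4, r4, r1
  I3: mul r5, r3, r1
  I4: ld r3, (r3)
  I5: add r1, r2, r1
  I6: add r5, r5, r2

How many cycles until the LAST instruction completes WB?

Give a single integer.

I0 mul r5 <- r4,r4: IF@1 ID@2 stall=0 (-) EX@3 MEM@4 WB@5
I1 add r2 <- r5,r5: IF@2 ID@3 stall=2 (RAW on I0.r5 (WB@5)) EX@6 MEM@7 WB@8
I2 add r4 <- r4,r1: IF@3 ID@6 stall=0 (-) EX@7 MEM@8 WB@9
I3 mul r5 <- r3,r1: IF@6 ID@7 stall=0 (-) EX@8 MEM@9 WB@10
I4 ld r3 <- r3: IF@7 ID@8 stall=0 (-) EX@9 MEM@10 WB@11
I5 add r1 <- r2,r1: IF@8 ID@9 stall=0 (-) EX@10 MEM@11 WB@12
I6 add r5 <- r5,r2: IF@9 ID@10 stall=0 (-) EX@11 MEM@12 WB@13

Answer: 13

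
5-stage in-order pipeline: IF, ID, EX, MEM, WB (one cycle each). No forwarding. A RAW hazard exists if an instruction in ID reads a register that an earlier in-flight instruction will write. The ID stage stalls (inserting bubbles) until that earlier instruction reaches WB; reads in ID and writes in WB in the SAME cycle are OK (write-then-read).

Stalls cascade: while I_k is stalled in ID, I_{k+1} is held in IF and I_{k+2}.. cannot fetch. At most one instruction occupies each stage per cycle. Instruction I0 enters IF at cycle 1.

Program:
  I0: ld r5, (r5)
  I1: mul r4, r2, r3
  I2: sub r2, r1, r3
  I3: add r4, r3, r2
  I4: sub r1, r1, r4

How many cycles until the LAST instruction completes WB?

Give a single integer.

Answer: 13

Derivation:
I0 ld r5 <- r5: IF@1 ID@2 stall=0 (-) EX@3 MEM@4 WB@5
I1 mul r4 <- r2,r3: IF@2 ID@3 stall=0 (-) EX@4 MEM@5 WB@6
I2 sub r2 <- r1,r3: IF@3 ID@4 stall=0 (-) EX@5 MEM@6 WB@7
I3 add r4 <- r3,r2: IF@4 ID@5 stall=2 (RAW on I2.r2 (WB@7)) EX@8 MEM@9 WB@10
I4 sub r1 <- r1,r4: IF@5 ID@8 stall=2 (RAW on I3.r4 (WB@10)) EX@11 MEM@12 WB@13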